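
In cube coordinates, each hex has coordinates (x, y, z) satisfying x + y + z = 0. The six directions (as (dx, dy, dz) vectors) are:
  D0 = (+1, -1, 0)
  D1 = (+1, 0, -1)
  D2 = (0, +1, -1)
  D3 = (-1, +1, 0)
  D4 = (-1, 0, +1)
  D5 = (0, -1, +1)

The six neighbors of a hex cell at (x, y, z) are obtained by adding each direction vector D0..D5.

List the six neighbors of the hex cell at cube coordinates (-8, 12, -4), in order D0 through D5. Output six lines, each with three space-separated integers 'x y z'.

Answer: -7 11 -4
-7 12 -5
-8 13 -5
-9 13 -4
-9 12 -3
-8 11 -3

Derivation:
Center: (-8, 12, -4). Add each direction:
  D0: (-8, 12, -4) + (1, -1, 0) = (-7, 11, -4)
  D1: (-8, 12, -4) + (1, 0, -1) = (-7, 12, -5)
  D2: (-8, 12, -4) + (0, 1, -1) = (-8, 13, -5)
  D3: (-8, 12, -4) + (-1, 1, 0) = (-9, 13, -4)
  D4: (-8, 12, -4) + (-1, 0, 1) = (-9, 12, -3)
  D5: (-8, 12, -4) + (0, -1, 1) = (-8, 11, -3)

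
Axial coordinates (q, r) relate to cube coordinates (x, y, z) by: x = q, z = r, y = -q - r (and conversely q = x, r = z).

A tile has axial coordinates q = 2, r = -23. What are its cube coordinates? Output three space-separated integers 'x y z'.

Answer: 2 21 -23

Derivation:
x = q = 2
z = r = -23
y = -x - z = -(2) - (-23) = 21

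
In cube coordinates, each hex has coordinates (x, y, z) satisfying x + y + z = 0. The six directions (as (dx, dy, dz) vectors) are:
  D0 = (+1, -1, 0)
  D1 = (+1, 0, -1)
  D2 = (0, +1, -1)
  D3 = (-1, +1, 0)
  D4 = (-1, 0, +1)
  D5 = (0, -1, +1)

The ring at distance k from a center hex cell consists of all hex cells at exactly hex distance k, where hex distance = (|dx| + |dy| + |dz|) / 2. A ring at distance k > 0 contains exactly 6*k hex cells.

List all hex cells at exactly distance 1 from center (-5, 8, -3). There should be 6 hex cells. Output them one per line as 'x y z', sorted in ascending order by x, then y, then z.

Answer: -6 8 -2
-6 9 -3
-5 7 -2
-5 9 -4
-4 7 -3
-4 8 -4

Derivation:
Walk ring at distance 1 from (-5, 8, -3):
Start at center + D4*1 = (-6, 8, -2)
  hex 0: (-6, 8, -2)
  hex 1: (-5, 7, -2)
  hex 2: (-4, 7, -3)
  hex 3: (-4, 8, -4)
  hex 4: (-5, 9, -4)
  hex 5: (-6, 9, -3)
Sorted: 6 hexes.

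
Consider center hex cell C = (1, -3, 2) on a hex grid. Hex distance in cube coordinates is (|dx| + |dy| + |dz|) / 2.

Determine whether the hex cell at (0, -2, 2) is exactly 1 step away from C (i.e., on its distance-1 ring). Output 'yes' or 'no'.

Answer: yes

Derivation:
|px - cx| = |0 - 1| = 1
|py - cy| = |-2 - (-3)| = 1
|pz - cz| = |2 - 2| = 0
distance = (1+1+0)/2 = 2/2 = 1
radius = 1; distance == radius -> yes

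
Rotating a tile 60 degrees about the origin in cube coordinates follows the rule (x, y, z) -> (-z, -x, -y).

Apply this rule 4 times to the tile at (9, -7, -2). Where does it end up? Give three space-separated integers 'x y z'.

Start: (9, -7, -2)
Step 1: (9, -7, -2) -> (-(-2), -(9), -(-7)) = (2, -9, 7)
Step 2: (2, -9, 7) -> (-(7), -(2), -(-9)) = (-7, -2, 9)
Step 3: (-7, -2, 9) -> (-(9), -(-7), -(-2)) = (-9, 7, 2)
Step 4: (-9, 7, 2) -> (-(2), -(-9), -(7)) = (-2, 9, -7)

Answer: -2 9 -7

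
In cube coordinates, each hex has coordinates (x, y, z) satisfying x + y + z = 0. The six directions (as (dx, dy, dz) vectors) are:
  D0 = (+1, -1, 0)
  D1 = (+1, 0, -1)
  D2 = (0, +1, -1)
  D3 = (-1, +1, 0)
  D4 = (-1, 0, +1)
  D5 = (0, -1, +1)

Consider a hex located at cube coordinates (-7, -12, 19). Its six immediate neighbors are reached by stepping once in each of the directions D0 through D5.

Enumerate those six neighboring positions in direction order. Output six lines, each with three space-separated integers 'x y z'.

Answer: -6 -13 19
-6 -12 18
-7 -11 18
-8 -11 19
-8 -12 20
-7 -13 20

Derivation:
Center: (-7, -12, 19). Add each direction:
  D0: (-7, -12, 19) + (1, -1, 0) = (-6, -13, 19)
  D1: (-7, -12, 19) + (1, 0, -1) = (-6, -12, 18)
  D2: (-7, -12, 19) + (0, 1, -1) = (-7, -11, 18)
  D3: (-7, -12, 19) + (-1, 1, 0) = (-8, -11, 19)
  D4: (-7, -12, 19) + (-1, 0, 1) = (-8, -12, 20)
  D5: (-7, -12, 19) + (0, -1, 1) = (-7, -13, 20)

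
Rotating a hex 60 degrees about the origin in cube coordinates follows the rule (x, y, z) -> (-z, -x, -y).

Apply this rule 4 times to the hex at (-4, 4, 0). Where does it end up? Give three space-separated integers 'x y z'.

Start: (-4, 4, 0)
Step 1: (-4, 4, 0) -> (-(0), -(-4), -(4)) = (0, 4, -4)
Step 2: (0, 4, -4) -> (-(-4), -(0), -(4)) = (4, 0, -4)
Step 3: (4, 0, -4) -> (-(-4), -(4), -(0)) = (4, -4, 0)
Step 4: (4, -4, 0) -> (-(0), -(4), -(-4)) = (0, -4, 4)

Answer: 0 -4 4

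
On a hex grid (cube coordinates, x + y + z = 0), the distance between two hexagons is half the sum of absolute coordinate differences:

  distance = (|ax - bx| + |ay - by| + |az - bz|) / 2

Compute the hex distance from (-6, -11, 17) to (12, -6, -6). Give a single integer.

|ax - bx| = |-6 - 12| = 18
|ay - by| = |-11 - (-6)| = 5
|az - bz| = |17 - (-6)| = 23
distance = (18 + 5 + 23) / 2 = 46 / 2 = 23

Answer: 23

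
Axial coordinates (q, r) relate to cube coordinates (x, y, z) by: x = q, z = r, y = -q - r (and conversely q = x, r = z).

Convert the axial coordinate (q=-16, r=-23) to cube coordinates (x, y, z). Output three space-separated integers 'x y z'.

x = q = -16
z = r = -23
y = -x - z = -(-16) - (-23) = 39

Answer: -16 39 -23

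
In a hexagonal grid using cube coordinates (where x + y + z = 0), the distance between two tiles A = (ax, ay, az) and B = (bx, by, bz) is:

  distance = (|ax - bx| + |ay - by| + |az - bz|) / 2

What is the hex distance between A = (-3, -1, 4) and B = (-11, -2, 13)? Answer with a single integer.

|ax - bx| = |-3 - (-11)| = 8
|ay - by| = |-1 - (-2)| = 1
|az - bz| = |4 - 13| = 9
distance = (8 + 1 + 9) / 2 = 18 / 2 = 9

Answer: 9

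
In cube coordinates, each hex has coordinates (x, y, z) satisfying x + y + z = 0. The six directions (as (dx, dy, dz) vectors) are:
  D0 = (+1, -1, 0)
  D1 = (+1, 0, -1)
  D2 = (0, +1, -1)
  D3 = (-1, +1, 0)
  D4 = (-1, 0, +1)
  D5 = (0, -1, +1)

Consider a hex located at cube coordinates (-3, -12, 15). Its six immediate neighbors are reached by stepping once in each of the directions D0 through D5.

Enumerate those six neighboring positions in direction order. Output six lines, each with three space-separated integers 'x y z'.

Answer: -2 -13 15
-2 -12 14
-3 -11 14
-4 -11 15
-4 -12 16
-3 -13 16

Derivation:
Center: (-3, -12, 15). Add each direction:
  D0: (-3, -12, 15) + (1, -1, 0) = (-2, -13, 15)
  D1: (-3, -12, 15) + (1, 0, -1) = (-2, -12, 14)
  D2: (-3, -12, 15) + (0, 1, -1) = (-3, -11, 14)
  D3: (-3, -12, 15) + (-1, 1, 0) = (-4, -11, 15)
  D4: (-3, -12, 15) + (-1, 0, 1) = (-4, -12, 16)
  D5: (-3, -12, 15) + (0, -1, 1) = (-3, -13, 16)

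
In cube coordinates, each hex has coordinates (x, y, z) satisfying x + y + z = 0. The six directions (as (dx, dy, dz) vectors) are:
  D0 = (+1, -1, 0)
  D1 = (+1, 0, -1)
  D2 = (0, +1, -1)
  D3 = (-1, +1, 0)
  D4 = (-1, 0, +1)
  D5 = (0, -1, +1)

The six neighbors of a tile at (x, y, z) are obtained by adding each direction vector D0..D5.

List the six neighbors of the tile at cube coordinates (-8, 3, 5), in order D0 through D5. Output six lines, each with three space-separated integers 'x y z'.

Center: (-8, 3, 5). Add each direction:
  D0: (-8, 3, 5) + (1, -1, 0) = (-7, 2, 5)
  D1: (-8, 3, 5) + (1, 0, -1) = (-7, 3, 4)
  D2: (-8, 3, 5) + (0, 1, -1) = (-8, 4, 4)
  D3: (-8, 3, 5) + (-1, 1, 0) = (-9, 4, 5)
  D4: (-8, 3, 5) + (-1, 0, 1) = (-9, 3, 6)
  D5: (-8, 3, 5) + (0, -1, 1) = (-8, 2, 6)

Answer: -7 2 5
-7 3 4
-8 4 4
-9 4 5
-9 3 6
-8 2 6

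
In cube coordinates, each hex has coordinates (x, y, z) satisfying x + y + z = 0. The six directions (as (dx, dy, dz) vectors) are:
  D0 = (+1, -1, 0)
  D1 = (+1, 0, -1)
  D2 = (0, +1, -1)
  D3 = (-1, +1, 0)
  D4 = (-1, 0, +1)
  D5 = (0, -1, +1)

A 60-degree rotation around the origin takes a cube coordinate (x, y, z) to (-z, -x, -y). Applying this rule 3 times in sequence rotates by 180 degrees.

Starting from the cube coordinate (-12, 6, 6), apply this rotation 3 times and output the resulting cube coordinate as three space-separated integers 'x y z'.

Answer: 12 -6 -6

Derivation:
Start: (-12, 6, 6)
Step 1: (-12, 6, 6) -> (-(6), -(-12), -(6)) = (-6, 12, -6)
Step 2: (-6, 12, -6) -> (-(-6), -(-6), -(12)) = (6, 6, -12)
Step 3: (6, 6, -12) -> (-(-12), -(6), -(6)) = (12, -6, -6)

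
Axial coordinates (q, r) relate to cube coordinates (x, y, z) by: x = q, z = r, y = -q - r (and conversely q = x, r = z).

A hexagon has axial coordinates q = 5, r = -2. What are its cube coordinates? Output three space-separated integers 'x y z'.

Answer: 5 -3 -2

Derivation:
x = q = 5
z = r = -2
y = -x - z = -(5) - (-2) = -3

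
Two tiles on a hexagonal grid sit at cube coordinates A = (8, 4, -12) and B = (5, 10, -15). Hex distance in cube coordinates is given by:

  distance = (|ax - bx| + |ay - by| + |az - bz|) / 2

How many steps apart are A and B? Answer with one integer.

Answer: 6

Derivation:
|ax - bx| = |8 - 5| = 3
|ay - by| = |4 - 10| = 6
|az - bz| = |-12 - (-15)| = 3
distance = (3 + 6 + 3) / 2 = 12 / 2 = 6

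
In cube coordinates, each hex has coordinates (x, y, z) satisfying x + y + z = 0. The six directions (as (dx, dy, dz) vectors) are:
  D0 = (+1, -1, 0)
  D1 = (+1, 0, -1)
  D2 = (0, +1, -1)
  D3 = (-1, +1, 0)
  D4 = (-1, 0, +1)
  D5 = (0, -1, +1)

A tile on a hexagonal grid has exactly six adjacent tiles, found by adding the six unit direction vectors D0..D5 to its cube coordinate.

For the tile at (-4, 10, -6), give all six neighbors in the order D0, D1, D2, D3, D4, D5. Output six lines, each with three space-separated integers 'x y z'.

Center: (-4, 10, -6). Add each direction:
  D0: (-4, 10, -6) + (1, -1, 0) = (-3, 9, -6)
  D1: (-4, 10, -6) + (1, 0, -1) = (-3, 10, -7)
  D2: (-4, 10, -6) + (0, 1, -1) = (-4, 11, -7)
  D3: (-4, 10, -6) + (-1, 1, 0) = (-5, 11, -6)
  D4: (-4, 10, -6) + (-1, 0, 1) = (-5, 10, -5)
  D5: (-4, 10, -6) + (0, -1, 1) = (-4, 9, -5)

Answer: -3 9 -6
-3 10 -7
-4 11 -7
-5 11 -6
-5 10 -5
-4 9 -5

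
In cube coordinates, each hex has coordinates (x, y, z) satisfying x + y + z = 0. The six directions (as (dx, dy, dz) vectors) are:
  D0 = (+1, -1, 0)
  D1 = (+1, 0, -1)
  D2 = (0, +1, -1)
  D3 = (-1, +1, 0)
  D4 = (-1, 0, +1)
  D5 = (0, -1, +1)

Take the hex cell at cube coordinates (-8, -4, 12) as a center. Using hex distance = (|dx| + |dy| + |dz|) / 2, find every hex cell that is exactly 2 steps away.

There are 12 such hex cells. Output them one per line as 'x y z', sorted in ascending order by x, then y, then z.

Answer: -10 -4 14
-10 -3 13
-10 -2 12
-9 -5 14
-9 -2 11
-8 -6 14
-8 -2 10
-7 -6 13
-7 -3 10
-6 -6 12
-6 -5 11
-6 -4 10

Derivation:
Walk ring at distance 2 from (-8, -4, 12):
Start at center + D4*2 = (-10, -4, 14)
  hex 0: (-10, -4, 14)
  hex 1: (-9, -5, 14)
  hex 2: (-8, -6, 14)
  hex 3: (-7, -6, 13)
  hex 4: (-6, -6, 12)
  hex 5: (-6, -5, 11)
  hex 6: (-6, -4, 10)
  hex 7: (-7, -3, 10)
  hex 8: (-8, -2, 10)
  hex 9: (-9, -2, 11)
  hex 10: (-10, -2, 12)
  hex 11: (-10, -3, 13)
Sorted: 12 hexes.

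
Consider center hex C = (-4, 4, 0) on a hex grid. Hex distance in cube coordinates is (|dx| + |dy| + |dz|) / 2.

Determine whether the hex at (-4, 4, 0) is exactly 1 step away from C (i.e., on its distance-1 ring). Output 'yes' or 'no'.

Answer: no

Derivation:
|px - cx| = |-4 - (-4)| = 0
|py - cy| = |4 - 4| = 0
|pz - cz| = |0 - 0| = 0
distance = (0+0+0)/2 = 0/2 = 0
radius = 1; distance != radius -> no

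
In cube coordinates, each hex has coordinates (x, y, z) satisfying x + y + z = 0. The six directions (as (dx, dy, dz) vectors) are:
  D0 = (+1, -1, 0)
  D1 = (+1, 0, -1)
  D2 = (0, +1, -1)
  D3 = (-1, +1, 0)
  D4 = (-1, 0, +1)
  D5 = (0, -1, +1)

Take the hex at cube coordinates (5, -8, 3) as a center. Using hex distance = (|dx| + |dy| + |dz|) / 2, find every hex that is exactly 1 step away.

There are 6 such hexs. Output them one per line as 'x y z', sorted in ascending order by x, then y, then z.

Answer: 4 -8 4
4 -7 3
5 -9 4
5 -7 2
6 -9 3
6 -8 2

Derivation:
Walk ring at distance 1 from (5, -8, 3):
Start at center + D4*1 = (4, -8, 4)
  hex 0: (4, -8, 4)
  hex 1: (5, -9, 4)
  hex 2: (6, -9, 3)
  hex 3: (6, -8, 2)
  hex 4: (5, -7, 2)
  hex 5: (4, -7, 3)
Sorted: 6 hexes.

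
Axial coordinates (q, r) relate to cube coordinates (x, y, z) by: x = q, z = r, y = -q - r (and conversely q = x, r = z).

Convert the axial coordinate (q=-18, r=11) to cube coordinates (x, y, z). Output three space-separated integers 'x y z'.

x = q = -18
z = r = 11
y = -x - z = -(-18) - (11) = 7

Answer: -18 7 11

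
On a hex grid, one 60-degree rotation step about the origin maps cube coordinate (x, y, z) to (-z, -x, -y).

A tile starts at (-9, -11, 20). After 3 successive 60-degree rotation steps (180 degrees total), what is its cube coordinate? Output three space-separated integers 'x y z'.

Answer: 9 11 -20

Derivation:
Start: (-9, -11, 20)
Step 1: (-9, -11, 20) -> (-(20), -(-9), -(-11)) = (-20, 9, 11)
Step 2: (-20, 9, 11) -> (-(11), -(-20), -(9)) = (-11, 20, -9)
Step 3: (-11, 20, -9) -> (-(-9), -(-11), -(20)) = (9, 11, -20)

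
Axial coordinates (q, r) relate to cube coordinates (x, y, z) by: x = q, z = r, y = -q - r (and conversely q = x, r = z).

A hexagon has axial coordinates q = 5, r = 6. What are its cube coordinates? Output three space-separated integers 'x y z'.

x = q = 5
z = r = 6
y = -x - z = -(5) - (6) = -11

Answer: 5 -11 6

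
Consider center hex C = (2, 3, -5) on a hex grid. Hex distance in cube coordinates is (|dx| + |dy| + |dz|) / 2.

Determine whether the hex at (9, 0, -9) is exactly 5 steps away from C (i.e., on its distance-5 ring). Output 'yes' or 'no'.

Answer: no

Derivation:
|px - cx| = |9 - 2| = 7
|py - cy| = |0 - 3| = 3
|pz - cz| = |-9 - (-5)| = 4
distance = (7+3+4)/2 = 14/2 = 7
radius = 5; distance != radius -> no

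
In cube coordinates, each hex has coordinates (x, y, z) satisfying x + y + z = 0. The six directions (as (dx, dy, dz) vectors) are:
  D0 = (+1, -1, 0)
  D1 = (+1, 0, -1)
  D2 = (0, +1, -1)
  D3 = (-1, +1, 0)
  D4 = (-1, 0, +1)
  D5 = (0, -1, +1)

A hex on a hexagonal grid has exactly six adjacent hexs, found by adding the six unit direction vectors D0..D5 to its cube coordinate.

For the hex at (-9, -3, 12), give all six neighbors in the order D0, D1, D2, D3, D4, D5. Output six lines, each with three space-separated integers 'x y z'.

Answer: -8 -4 12
-8 -3 11
-9 -2 11
-10 -2 12
-10 -3 13
-9 -4 13

Derivation:
Center: (-9, -3, 12). Add each direction:
  D0: (-9, -3, 12) + (1, -1, 0) = (-8, -4, 12)
  D1: (-9, -3, 12) + (1, 0, -1) = (-8, -3, 11)
  D2: (-9, -3, 12) + (0, 1, -1) = (-9, -2, 11)
  D3: (-9, -3, 12) + (-1, 1, 0) = (-10, -2, 12)
  D4: (-9, -3, 12) + (-1, 0, 1) = (-10, -3, 13)
  D5: (-9, -3, 12) + (0, -1, 1) = (-9, -4, 13)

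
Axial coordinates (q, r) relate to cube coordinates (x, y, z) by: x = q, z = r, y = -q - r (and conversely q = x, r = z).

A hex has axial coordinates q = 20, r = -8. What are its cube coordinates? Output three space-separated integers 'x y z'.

x = q = 20
z = r = -8
y = -x - z = -(20) - (-8) = -12

Answer: 20 -12 -8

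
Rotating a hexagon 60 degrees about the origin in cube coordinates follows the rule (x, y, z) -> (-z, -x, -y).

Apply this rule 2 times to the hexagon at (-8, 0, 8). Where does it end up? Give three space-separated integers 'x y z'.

Start: (-8, 0, 8)
Step 1: (-8, 0, 8) -> (-(8), -(-8), -(0)) = (-8, 8, 0)
Step 2: (-8, 8, 0) -> (-(0), -(-8), -(8)) = (0, 8, -8)

Answer: 0 8 -8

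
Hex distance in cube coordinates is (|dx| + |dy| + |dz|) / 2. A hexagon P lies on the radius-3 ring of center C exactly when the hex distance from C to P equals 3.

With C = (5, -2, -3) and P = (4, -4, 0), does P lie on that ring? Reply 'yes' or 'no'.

Answer: yes

Derivation:
|px - cx| = |4 - 5| = 1
|py - cy| = |-4 - (-2)| = 2
|pz - cz| = |0 - (-3)| = 3
distance = (1+2+3)/2 = 6/2 = 3
radius = 3; distance == radius -> yes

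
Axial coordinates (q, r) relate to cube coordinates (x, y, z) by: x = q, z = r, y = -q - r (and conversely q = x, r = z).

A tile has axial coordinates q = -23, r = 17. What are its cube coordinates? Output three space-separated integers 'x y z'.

Answer: -23 6 17

Derivation:
x = q = -23
z = r = 17
y = -x - z = -(-23) - (17) = 6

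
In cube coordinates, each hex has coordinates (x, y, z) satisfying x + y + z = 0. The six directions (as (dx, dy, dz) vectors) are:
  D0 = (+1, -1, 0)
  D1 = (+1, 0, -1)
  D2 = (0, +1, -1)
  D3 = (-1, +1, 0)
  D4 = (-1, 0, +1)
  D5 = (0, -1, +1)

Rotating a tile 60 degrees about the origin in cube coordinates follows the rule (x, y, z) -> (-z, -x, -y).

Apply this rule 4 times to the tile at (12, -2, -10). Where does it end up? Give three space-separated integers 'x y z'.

Answer: -10 12 -2

Derivation:
Start: (12, -2, -10)
Step 1: (12, -2, -10) -> (-(-10), -(12), -(-2)) = (10, -12, 2)
Step 2: (10, -12, 2) -> (-(2), -(10), -(-12)) = (-2, -10, 12)
Step 3: (-2, -10, 12) -> (-(12), -(-2), -(-10)) = (-12, 2, 10)
Step 4: (-12, 2, 10) -> (-(10), -(-12), -(2)) = (-10, 12, -2)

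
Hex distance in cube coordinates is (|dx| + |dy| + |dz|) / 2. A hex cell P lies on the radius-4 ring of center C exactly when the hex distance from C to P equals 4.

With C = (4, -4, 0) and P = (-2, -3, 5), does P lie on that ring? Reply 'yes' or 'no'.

Answer: no

Derivation:
|px - cx| = |-2 - 4| = 6
|py - cy| = |-3 - (-4)| = 1
|pz - cz| = |5 - 0| = 5
distance = (6+1+5)/2 = 12/2 = 6
radius = 4; distance != radius -> no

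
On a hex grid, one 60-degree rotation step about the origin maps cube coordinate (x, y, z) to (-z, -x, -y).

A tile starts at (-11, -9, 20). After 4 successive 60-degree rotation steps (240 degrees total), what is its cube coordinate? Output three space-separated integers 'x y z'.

Start: (-11, -9, 20)
Step 1: (-11, -9, 20) -> (-(20), -(-11), -(-9)) = (-20, 11, 9)
Step 2: (-20, 11, 9) -> (-(9), -(-20), -(11)) = (-9, 20, -11)
Step 3: (-9, 20, -11) -> (-(-11), -(-9), -(20)) = (11, 9, -20)
Step 4: (11, 9, -20) -> (-(-20), -(11), -(9)) = (20, -11, -9)

Answer: 20 -11 -9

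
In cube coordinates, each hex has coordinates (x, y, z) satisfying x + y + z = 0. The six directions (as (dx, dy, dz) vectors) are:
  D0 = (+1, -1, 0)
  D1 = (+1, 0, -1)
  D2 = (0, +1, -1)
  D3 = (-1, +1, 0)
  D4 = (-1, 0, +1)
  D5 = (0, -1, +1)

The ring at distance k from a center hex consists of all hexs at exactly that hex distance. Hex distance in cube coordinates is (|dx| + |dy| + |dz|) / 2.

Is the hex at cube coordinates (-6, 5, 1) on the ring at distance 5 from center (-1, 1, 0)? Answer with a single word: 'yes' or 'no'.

|px - cx| = |-6 - (-1)| = 5
|py - cy| = |5 - 1| = 4
|pz - cz| = |1 - 0| = 1
distance = (5+4+1)/2 = 10/2 = 5
radius = 5; distance == radius -> yes

Answer: yes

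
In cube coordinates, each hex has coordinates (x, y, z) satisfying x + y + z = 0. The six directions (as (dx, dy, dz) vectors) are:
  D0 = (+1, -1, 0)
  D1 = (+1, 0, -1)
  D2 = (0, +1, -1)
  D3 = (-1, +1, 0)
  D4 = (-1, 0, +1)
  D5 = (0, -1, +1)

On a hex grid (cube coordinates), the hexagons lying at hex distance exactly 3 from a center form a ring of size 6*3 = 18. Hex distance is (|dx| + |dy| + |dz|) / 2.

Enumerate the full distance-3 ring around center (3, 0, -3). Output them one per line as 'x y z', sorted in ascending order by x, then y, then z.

Answer: 0 0 0
0 1 -1
0 2 -2
0 3 -3
1 -1 0
1 3 -4
2 -2 0
2 3 -5
3 -3 0
3 3 -6
4 -3 -1
4 2 -6
5 -3 -2
5 1 -6
6 -3 -3
6 -2 -4
6 -1 -5
6 0 -6

Derivation:
Walk ring at distance 3 from (3, 0, -3):
Start at center + D4*3 = (0, 0, 0)
  hex 0: (0, 0, 0)
  hex 1: (1, -1, 0)
  hex 2: (2, -2, 0)
  hex 3: (3, -3, 0)
  hex 4: (4, -3, -1)
  hex 5: (5, -3, -2)
  hex 6: (6, -3, -3)
  hex 7: (6, -2, -4)
  hex 8: (6, -1, -5)
  hex 9: (6, 0, -6)
  hex 10: (5, 1, -6)
  hex 11: (4, 2, -6)
  hex 12: (3, 3, -6)
  hex 13: (2, 3, -5)
  hex 14: (1, 3, -4)
  hex 15: (0, 3, -3)
  hex 16: (0, 2, -2)
  hex 17: (0, 1, -1)
Sorted: 18 hexes.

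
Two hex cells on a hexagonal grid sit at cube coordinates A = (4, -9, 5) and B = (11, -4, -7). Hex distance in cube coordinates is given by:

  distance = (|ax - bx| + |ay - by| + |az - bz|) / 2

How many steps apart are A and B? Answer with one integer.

Answer: 12

Derivation:
|ax - bx| = |4 - 11| = 7
|ay - by| = |-9 - (-4)| = 5
|az - bz| = |5 - (-7)| = 12
distance = (7 + 5 + 12) / 2 = 24 / 2 = 12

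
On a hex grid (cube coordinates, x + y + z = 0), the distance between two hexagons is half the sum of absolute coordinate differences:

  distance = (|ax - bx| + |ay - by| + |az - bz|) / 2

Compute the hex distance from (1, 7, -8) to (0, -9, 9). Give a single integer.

|ax - bx| = |1 - 0| = 1
|ay - by| = |7 - (-9)| = 16
|az - bz| = |-8 - 9| = 17
distance = (1 + 16 + 17) / 2 = 34 / 2 = 17

Answer: 17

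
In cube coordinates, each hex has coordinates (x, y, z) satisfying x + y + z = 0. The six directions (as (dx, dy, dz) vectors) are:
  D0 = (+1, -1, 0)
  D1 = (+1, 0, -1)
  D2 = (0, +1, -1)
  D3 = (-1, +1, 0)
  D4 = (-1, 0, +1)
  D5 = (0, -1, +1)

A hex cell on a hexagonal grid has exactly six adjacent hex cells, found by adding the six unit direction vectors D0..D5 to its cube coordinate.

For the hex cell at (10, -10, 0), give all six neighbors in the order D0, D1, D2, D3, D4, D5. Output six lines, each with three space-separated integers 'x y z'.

Answer: 11 -11 0
11 -10 -1
10 -9 -1
9 -9 0
9 -10 1
10 -11 1

Derivation:
Center: (10, -10, 0). Add each direction:
  D0: (10, -10, 0) + (1, -1, 0) = (11, -11, 0)
  D1: (10, -10, 0) + (1, 0, -1) = (11, -10, -1)
  D2: (10, -10, 0) + (0, 1, -1) = (10, -9, -1)
  D3: (10, -10, 0) + (-1, 1, 0) = (9, -9, 0)
  D4: (10, -10, 0) + (-1, 0, 1) = (9, -10, 1)
  D5: (10, -10, 0) + (0, -1, 1) = (10, -11, 1)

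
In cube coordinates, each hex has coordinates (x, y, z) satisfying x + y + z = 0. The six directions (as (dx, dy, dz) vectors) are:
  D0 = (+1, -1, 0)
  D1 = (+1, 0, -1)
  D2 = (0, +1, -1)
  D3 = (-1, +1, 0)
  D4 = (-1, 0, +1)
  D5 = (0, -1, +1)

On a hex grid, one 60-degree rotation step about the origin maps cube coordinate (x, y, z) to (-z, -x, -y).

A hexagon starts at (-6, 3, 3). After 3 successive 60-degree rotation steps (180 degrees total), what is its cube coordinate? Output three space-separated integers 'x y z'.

Answer: 6 -3 -3

Derivation:
Start: (-6, 3, 3)
Step 1: (-6, 3, 3) -> (-(3), -(-6), -(3)) = (-3, 6, -3)
Step 2: (-3, 6, -3) -> (-(-3), -(-3), -(6)) = (3, 3, -6)
Step 3: (3, 3, -6) -> (-(-6), -(3), -(3)) = (6, -3, -3)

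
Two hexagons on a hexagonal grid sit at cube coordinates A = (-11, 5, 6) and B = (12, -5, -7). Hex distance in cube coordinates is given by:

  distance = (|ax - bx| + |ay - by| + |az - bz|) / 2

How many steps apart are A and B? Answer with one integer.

|ax - bx| = |-11 - 12| = 23
|ay - by| = |5 - (-5)| = 10
|az - bz| = |6 - (-7)| = 13
distance = (23 + 10 + 13) / 2 = 46 / 2 = 23

Answer: 23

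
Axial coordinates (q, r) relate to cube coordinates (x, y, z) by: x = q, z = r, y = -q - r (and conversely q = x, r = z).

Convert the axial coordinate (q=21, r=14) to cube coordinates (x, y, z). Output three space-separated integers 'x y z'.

Answer: 21 -35 14

Derivation:
x = q = 21
z = r = 14
y = -x - z = -(21) - (14) = -35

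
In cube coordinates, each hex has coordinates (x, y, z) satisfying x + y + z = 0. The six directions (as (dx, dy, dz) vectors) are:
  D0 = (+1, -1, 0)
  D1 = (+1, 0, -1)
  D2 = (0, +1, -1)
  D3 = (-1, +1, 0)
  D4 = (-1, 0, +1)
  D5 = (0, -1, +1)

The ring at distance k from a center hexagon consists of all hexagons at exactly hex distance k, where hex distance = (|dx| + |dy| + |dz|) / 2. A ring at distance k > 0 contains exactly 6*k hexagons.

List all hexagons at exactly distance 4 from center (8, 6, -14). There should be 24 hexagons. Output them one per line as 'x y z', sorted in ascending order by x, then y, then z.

Walk ring at distance 4 from (8, 6, -14):
Start at center + D4*4 = (4, 6, -10)
  hex 0: (4, 6, -10)
  hex 1: (5, 5, -10)
  hex 2: (6, 4, -10)
  hex 3: (7, 3, -10)
  hex 4: (8, 2, -10)
  hex 5: (9, 2, -11)
  hex 6: (10, 2, -12)
  hex 7: (11, 2, -13)
  hex 8: (12, 2, -14)
  hex 9: (12, 3, -15)
  hex 10: (12, 4, -16)
  hex 11: (12, 5, -17)
  hex 12: (12, 6, -18)
  hex 13: (11, 7, -18)
  hex 14: (10, 8, -18)
  hex 15: (9, 9, -18)
  hex 16: (8, 10, -18)
  hex 17: (7, 10, -17)
  hex 18: (6, 10, -16)
  hex 19: (5, 10, -15)
  hex 20: (4, 10, -14)
  hex 21: (4, 9, -13)
  hex 22: (4, 8, -12)
  hex 23: (4, 7, -11)
Sorted: 24 hexes.

Answer: 4 6 -10
4 7 -11
4 8 -12
4 9 -13
4 10 -14
5 5 -10
5 10 -15
6 4 -10
6 10 -16
7 3 -10
7 10 -17
8 2 -10
8 10 -18
9 2 -11
9 9 -18
10 2 -12
10 8 -18
11 2 -13
11 7 -18
12 2 -14
12 3 -15
12 4 -16
12 5 -17
12 6 -18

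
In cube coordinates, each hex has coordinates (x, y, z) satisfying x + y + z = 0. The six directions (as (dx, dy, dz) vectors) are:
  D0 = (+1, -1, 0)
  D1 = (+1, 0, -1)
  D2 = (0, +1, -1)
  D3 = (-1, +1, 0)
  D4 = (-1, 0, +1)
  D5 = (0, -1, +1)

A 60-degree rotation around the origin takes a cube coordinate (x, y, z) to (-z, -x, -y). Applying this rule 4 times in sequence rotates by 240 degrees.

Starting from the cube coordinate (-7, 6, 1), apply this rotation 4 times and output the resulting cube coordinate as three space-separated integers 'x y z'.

Answer: 1 -7 6

Derivation:
Start: (-7, 6, 1)
Step 1: (-7, 6, 1) -> (-(1), -(-7), -(6)) = (-1, 7, -6)
Step 2: (-1, 7, -6) -> (-(-6), -(-1), -(7)) = (6, 1, -7)
Step 3: (6, 1, -7) -> (-(-7), -(6), -(1)) = (7, -6, -1)
Step 4: (7, -6, -1) -> (-(-1), -(7), -(-6)) = (1, -7, 6)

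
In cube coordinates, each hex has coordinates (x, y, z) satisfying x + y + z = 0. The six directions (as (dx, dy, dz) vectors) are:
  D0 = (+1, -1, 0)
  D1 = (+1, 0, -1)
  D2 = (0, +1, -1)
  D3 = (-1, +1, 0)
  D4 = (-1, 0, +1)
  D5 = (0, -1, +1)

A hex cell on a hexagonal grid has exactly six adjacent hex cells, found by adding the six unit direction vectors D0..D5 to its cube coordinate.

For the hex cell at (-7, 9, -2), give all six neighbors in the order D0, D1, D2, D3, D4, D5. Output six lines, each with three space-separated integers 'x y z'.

Answer: -6 8 -2
-6 9 -3
-7 10 -3
-8 10 -2
-8 9 -1
-7 8 -1

Derivation:
Center: (-7, 9, -2). Add each direction:
  D0: (-7, 9, -2) + (1, -1, 0) = (-6, 8, -2)
  D1: (-7, 9, -2) + (1, 0, -1) = (-6, 9, -3)
  D2: (-7, 9, -2) + (0, 1, -1) = (-7, 10, -3)
  D3: (-7, 9, -2) + (-1, 1, 0) = (-8, 10, -2)
  D4: (-7, 9, -2) + (-1, 0, 1) = (-8, 9, -1)
  D5: (-7, 9, -2) + (0, -1, 1) = (-7, 8, -1)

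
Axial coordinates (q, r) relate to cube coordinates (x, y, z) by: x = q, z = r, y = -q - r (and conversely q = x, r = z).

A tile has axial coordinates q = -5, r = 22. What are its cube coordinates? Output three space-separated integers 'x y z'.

Answer: -5 -17 22

Derivation:
x = q = -5
z = r = 22
y = -x - z = -(-5) - (22) = -17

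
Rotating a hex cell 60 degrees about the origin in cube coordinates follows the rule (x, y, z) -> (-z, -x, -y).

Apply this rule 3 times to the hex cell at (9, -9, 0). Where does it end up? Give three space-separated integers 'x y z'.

Answer: -9 9 0

Derivation:
Start: (9, -9, 0)
Step 1: (9, -9, 0) -> (-(0), -(9), -(-9)) = (0, -9, 9)
Step 2: (0, -9, 9) -> (-(9), -(0), -(-9)) = (-9, 0, 9)
Step 3: (-9, 0, 9) -> (-(9), -(-9), -(0)) = (-9, 9, 0)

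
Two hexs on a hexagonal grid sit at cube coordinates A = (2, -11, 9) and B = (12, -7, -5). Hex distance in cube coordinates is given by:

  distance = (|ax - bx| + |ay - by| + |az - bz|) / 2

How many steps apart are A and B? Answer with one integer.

|ax - bx| = |2 - 12| = 10
|ay - by| = |-11 - (-7)| = 4
|az - bz| = |9 - (-5)| = 14
distance = (10 + 4 + 14) / 2 = 28 / 2 = 14

Answer: 14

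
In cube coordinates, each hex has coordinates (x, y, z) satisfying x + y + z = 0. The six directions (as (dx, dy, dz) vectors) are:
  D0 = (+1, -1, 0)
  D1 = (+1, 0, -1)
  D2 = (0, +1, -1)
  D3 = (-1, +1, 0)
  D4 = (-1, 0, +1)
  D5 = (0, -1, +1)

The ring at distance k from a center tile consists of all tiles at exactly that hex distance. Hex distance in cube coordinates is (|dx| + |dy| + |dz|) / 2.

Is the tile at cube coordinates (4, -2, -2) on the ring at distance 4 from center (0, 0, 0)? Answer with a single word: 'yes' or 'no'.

Answer: yes

Derivation:
|px - cx| = |4 - 0| = 4
|py - cy| = |-2 - 0| = 2
|pz - cz| = |-2 - 0| = 2
distance = (4+2+2)/2 = 8/2 = 4
radius = 4; distance == radius -> yes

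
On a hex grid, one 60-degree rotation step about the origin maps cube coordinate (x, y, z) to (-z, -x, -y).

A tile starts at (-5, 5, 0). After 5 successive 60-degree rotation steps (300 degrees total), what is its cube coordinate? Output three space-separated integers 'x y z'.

Answer: -5 0 5

Derivation:
Start: (-5, 5, 0)
Step 1: (-5, 5, 0) -> (-(0), -(-5), -(5)) = (0, 5, -5)
Step 2: (0, 5, -5) -> (-(-5), -(0), -(5)) = (5, 0, -5)
Step 3: (5, 0, -5) -> (-(-5), -(5), -(0)) = (5, -5, 0)
Step 4: (5, -5, 0) -> (-(0), -(5), -(-5)) = (0, -5, 5)
Step 5: (0, -5, 5) -> (-(5), -(0), -(-5)) = (-5, 0, 5)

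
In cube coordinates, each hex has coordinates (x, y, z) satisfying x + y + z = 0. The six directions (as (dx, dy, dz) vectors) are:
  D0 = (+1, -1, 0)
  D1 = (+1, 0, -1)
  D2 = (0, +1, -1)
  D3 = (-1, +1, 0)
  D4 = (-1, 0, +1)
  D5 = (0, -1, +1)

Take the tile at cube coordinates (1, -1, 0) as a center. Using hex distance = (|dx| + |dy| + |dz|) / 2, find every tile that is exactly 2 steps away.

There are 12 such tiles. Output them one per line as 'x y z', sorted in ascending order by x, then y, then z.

Walk ring at distance 2 from (1, -1, 0):
Start at center + D4*2 = (-1, -1, 2)
  hex 0: (-1, -1, 2)
  hex 1: (0, -2, 2)
  hex 2: (1, -3, 2)
  hex 3: (2, -3, 1)
  hex 4: (3, -3, 0)
  hex 5: (3, -2, -1)
  hex 6: (3, -1, -2)
  hex 7: (2, 0, -2)
  hex 8: (1, 1, -2)
  hex 9: (0, 1, -1)
  hex 10: (-1, 1, 0)
  hex 11: (-1, 0, 1)
Sorted: 12 hexes.

Answer: -1 -1 2
-1 0 1
-1 1 0
0 -2 2
0 1 -1
1 -3 2
1 1 -2
2 -3 1
2 0 -2
3 -3 0
3 -2 -1
3 -1 -2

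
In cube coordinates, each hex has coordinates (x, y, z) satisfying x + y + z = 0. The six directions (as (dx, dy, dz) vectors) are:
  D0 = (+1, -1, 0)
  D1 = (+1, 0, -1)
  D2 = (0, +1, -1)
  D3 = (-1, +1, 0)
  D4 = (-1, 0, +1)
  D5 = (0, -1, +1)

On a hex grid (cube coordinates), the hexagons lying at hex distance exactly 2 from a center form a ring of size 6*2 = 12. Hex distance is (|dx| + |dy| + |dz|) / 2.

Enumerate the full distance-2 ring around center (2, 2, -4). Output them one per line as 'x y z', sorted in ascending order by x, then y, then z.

Walk ring at distance 2 from (2, 2, -4):
Start at center + D4*2 = (0, 2, -2)
  hex 0: (0, 2, -2)
  hex 1: (1, 1, -2)
  hex 2: (2, 0, -2)
  hex 3: (3, 0, -3)
  hex 4: (4, 0, -4)
  hex 5: (4, 1, -5)
  hex 6: (4, 2, -6)
  hex 7: (3, 3, -6)
  hex 8: (2, 4, -6)
  hex 9: (1, 4, -5)
  hex 10: (0, 4, -4)
  hex 11: (0, 3, -3)
Sorted: 12 hexes.

Answer: 0 2 -2
0 3 -3
0 4 -4
1 1 -2
1 4 -5
2 0 -2
2 4 -6
3 0 -3
3 3 -6
4 0 -4
4 1 -5
4 2 -6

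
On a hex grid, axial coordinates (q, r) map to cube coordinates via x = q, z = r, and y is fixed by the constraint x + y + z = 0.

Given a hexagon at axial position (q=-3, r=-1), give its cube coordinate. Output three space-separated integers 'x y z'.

Answer: -3 4 -1

Derivation:
x = q = -3
z = r = -1
y = -x - z = -(-3) - (-1) = 4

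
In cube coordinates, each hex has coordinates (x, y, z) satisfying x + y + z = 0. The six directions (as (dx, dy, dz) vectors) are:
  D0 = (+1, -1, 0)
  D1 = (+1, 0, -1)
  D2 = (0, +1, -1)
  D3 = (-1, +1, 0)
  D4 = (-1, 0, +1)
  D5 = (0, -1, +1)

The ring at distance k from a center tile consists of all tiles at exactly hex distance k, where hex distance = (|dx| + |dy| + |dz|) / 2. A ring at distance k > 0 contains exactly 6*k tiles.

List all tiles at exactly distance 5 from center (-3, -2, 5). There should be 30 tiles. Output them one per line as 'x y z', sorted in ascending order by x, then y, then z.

Walk ring at distance 5 from (-3, -2, 5):
Start at center + D4*5 = (-8, -2, 10)
  hex 0: (-8, -2, 10)
  hex 1: (-7, -3, 10)
  hex 2: (-6, -4, 10)
  hex 3: (-5, -5, 10)
  hex 4: (-4, -6, 10)
  hex 5: (-3, -7, 10)
  hex 6: (-2, -7, 9)
  hex 7: (-1, -7, 8)
  hex 8: (0, -7, 7)
  hex 9: (1, -7, 6)
  hex 10: (2, -7, 5)
  hex 11: (2, -6, 4)
  hex 12: (2, -5, 3)
  hex 13: (2, -4, 2)
  hex 14: (2, -3, 1)
  hex 15: (2, -2, 0)
  hex 16: (1, -1, 0)
  hex 17: (0, 0, 0)
  hex 18: (-1, 1, 0)
  hex 19: (-2, 2, 0)
  hex 20: (-3, 3, 0)
  hex 21: (-4, 3, 1)
  hex 22: (-5, 3, 2)
  hex 23: (-6, 3, 3)
  hex 24: (-7, 3, 4)
  hex 25: (-8, 3, 5)
  hex 26: (-8, 2, 6)
  hex 27: (-8, 1, 7)
  hex 28: (-8, 0, 8)
  hex 29: (-8, -1, 9)
Sorted: 30 hexes.

Answer: -8 -2 10
-8 -1 9
-8 0 8
-8 1 7
-8 2 6
-8 3 5
-7 -3 10
-7 3 4
-6 -4 10
-6 3 3
-5 -5 10
-5 3 2
-4 -6 10
-4 3 1
-3 -7 10
-3 3 0
-2 -7 9
-2 2 0
-1 -7 8
-1 1 0
0 -7 7
0 0 0
1 -7 6
1 -1 0
2 -7 5
2 -6 4
2 -5 3
2 -4 2
2 -3 1
2 -2 0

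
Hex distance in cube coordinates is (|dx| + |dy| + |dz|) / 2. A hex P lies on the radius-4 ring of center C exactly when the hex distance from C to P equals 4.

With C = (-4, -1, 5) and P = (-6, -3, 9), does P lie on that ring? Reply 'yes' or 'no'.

Answer: yes

Derivation:
|px - cx| = |-6 - (-4)| = 2
|py - cy| = |-3 - (-1)| = 2
|pz - cz| = |9 - 5| = 4
distance = (2+2+4)/2 = 8/2 = 4
radius = 4; distance == radius -> yes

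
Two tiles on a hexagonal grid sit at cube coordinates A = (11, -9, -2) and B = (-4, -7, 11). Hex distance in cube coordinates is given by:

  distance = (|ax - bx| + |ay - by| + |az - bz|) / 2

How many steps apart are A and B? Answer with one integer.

|ax - bx| = |11 - (-4)| = 15
|ay - by| = |-9 - (-7)| = 2
|az - bz| = |-2 - 11| = 13
distance = (15 + 2 + 13) / 2 = 30 / 2 = 15

Answer: 15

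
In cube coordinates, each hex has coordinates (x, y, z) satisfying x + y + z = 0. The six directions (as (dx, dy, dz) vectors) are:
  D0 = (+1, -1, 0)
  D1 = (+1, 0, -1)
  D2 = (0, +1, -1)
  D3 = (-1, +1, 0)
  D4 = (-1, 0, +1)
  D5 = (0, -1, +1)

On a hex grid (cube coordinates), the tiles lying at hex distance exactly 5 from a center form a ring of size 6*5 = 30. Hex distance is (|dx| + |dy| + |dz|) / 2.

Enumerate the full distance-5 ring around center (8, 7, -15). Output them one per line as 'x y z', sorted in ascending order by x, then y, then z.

Answer: 3 7 -10
3 8 -11
3 9 -12
3 10 -13
3 11 -14
3 12 -15
4 6 -10
4 12 -16
5 5 -10
5 12 -17
6 4 -10
6 12 -18
7 3 -10
7 12 -19
8 2 -10
8 12 -20
9 2 -11
9 11 -20
10 2 -12
10 10 -20
11 2 -13
11 9 -20
12 2 -14
12 8 -20
13 2 -15
13 3 -16
13 4 -17
13 5 -18
13 6 -19
13 7 -20

Derivation:
Walk ring at distance 5 from (8, 7, -15):
Start at center + D4*5 = (3, 7, -10)
  hex 0: (3, 7, -10)
  hex 1: (4, 6, -10)
  hex 2: (5, 5, -10)
  hex 3: (6, 4, -10)
  hex 4: (7, 3, -10)
  hex 5: (8, 2, -10)
  hex 6: (9, 2, -11)
  hex 7: (10, 2, -12)
  hex 8: (11, 2, -13)
  hex 9: (12, 2, -14)
  hex 10: (13, 2, -15)
  hex 11: (13, 3, -16)
  hex 12: (13, 4, -17)
  hex 13: (13, 5, -18)
  hex 14: (13, 6, -19)
  hex 15: (13, 7, -20)
  hex 16: (12, 8, -20)
  hex 17: (11, 9, -20)
  hex 18: (10, 10, -20)
  hex 19: (9, 11, -20)
  hex 20: (8, 12, -20)
  hex 21: (7, 12, -19)
  hex 22: (6, 12, -18)
  hex 23: (5, 12, -17)
  hex 24: (4, 12, -16)
  hex 25: (3, 12, -15)
  hex 26: (3, 11, -14)
  hex 27: (3, 10, -13)
  hex 28: (3, 9, -12)
  hex 29: (3, 8, -11)
Sorted: 30 hexes.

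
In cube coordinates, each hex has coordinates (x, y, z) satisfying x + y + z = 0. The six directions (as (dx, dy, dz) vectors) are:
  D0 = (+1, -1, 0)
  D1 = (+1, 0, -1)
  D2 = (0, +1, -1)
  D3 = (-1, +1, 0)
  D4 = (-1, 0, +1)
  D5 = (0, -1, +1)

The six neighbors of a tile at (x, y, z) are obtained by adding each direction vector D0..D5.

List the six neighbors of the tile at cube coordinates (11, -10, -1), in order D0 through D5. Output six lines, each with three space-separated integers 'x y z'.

Answer: 12 -11 -1
12 -10 -2
11 -9 -2
10 -9 -1
10 -10 0
11 -11 0

Derivation:
Center: (11, -10, -1). Add each direction:
  D0: (11, -10, -1) + (1, -1, 0) = (12, -11, -1)
  D1: (11, -10, -1) + (1, 0, -1) = (12, -10, -2)
  D2: (11, -10, -1) + (0, 1, -1) = (11, -9, -2)
  D3: (11, -10, -1) + (-1, 1, 0) = (10, -9, -1)
  D4: (11, -10, -1) + (-1, 0, 1) = (10, -10, 0)
  D5: (11, -10, -1) + (0, -1, 1) = (11, -11, 0)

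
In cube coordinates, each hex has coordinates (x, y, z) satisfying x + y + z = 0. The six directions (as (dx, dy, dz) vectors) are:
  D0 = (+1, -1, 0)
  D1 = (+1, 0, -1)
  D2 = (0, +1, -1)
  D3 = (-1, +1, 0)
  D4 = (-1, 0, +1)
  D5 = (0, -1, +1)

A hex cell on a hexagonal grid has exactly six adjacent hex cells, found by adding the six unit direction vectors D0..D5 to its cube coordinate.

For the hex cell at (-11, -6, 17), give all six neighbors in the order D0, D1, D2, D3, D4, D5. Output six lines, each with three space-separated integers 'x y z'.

Answer: -10 -7 17
-10 -6 16
-11 -5 16
-12 -5 17
-12 -6 18
-11 -7 18

Derivation:
Center: (-11, -6, 17). Add each direction:
  D0: (-11, -6, 17) + (1, -1, 0) = (-10, -7, 17)
  D1: (-11, -6, 17) + (1, 0, -1) = (-10, -6, 16)
  D2: (-11, -6, 17) + (0, 1, -1) = (-11, -5, 16)
  D3: (-11, -6, 17) + (-1, 1, 0) = (-12, -5, 17)
  D4: (-11, -6, 17) + (-1, 0, 1) = (-12, -6, 18)
  D5: (-11, -6, 17) + (0, -1, 1) = (-11, -7, 18)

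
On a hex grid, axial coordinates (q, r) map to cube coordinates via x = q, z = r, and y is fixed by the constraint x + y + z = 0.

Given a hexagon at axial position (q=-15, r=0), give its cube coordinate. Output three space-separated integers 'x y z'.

x = q = -15
z = r = 0
y = -x - z = -(-15) - (0) = 15

Answer: -15 15 0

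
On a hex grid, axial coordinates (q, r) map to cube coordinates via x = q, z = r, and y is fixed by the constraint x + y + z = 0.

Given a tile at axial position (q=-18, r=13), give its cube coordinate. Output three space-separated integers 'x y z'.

Answer: -18 5 13

Derivation:
x = q = -18
z = r = 13
y = -x - z = -(-18) - (13) = 5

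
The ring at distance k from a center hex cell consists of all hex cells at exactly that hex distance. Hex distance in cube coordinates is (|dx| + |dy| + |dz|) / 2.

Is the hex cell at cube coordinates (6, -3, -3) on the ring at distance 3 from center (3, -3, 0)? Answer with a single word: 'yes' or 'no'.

|px - cx| = |6 - 3| = 3
|py - cy| = |-3 - (-3)| = 0
|pz - cz| = |-3 - 0| = 3
distance = (3+0+3)/2 = 6/2 = 3
radius = 3; distance == radius -> yes

Answer: yes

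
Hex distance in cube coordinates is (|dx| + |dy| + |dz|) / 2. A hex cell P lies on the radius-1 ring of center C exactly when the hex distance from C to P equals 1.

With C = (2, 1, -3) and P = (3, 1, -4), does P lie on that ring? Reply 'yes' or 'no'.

|px - cx| = |3 - 2| = 1
|py - cy| = |1 - 1| = 0
|pz - cz| = |-4 - (-3)| = 1
distance = (1+0+1)/2 = 2/2 = 1
radius = 1; distance == radius -> yes

Answer: yes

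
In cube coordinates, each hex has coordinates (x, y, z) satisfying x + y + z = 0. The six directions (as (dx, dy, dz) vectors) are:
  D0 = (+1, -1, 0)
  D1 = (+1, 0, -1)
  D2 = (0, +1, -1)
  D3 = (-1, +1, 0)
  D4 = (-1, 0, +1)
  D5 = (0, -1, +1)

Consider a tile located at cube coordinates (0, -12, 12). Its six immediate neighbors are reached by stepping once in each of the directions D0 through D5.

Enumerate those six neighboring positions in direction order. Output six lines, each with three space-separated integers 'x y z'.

Center: (0, -12, 12). Add each direction:
  D0: (0, -12, 12) + (1, -1, 0) = (1, -13, 12)
  D1: (0, -12, 12) + (1, 0, -1) = (1, -12, 11)
  D2: (0, -12, 12) + (0, 1, -1) = (0, -11, 11)
  D3: (0, -12, 12) + (-1, 1, 0) = (-1, -11, 12)
  D4: (0, -12, 12) + (-1, 0, 1) = (-1, -12, 13)
  D5: (0, -12, 12) + (0, -1, 1) = (0, -13, 13)

Answer: 1 -13 12
1 -12 11
0 -11 11
-1 -11 12
-1 -12 13
0 -13 13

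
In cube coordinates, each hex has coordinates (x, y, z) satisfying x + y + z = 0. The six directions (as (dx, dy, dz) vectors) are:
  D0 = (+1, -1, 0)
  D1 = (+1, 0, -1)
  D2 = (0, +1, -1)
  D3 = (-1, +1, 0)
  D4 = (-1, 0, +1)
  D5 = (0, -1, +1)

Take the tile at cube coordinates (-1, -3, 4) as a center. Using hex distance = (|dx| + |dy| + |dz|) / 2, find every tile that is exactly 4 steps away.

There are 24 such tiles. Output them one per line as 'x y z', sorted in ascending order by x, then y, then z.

Walk ring at distance 4 from (-1, -3, 4):
Start at center + D4*4 = (-5, -3, 8)
  hex 0: (-5, -3, 8)
  hex 1: (-4, -4, 8)
  hex 2: (-3, -5, 8)
  hex 3: (-2, -6, 8)
  hex 4: (-1, -7, 8)
  hex 5: (0, -7, 7)
  hex 6: (1, -7, 6)
  hex 7: (2, -7, 5)
  hex 8: (3, -7, 4)
  hex 9: (3, -6, 3)
  hex 10: (3, -5, 2)
  hex 11: (3, -4, 1)
  hex 12: (3, -3, 0)
  hex 13: (2, -2, 0)
  hex 14: (1, -1, 0)
  hex 15: (0, 0, 0)
  hex 16: (-1, 1, 0)
  hex 17: (-2, 1, 1)
  hex 18: (-3, 1, 2)
  hex 19: (-4, 1, 3)
  hex 20: (-5, 1, 4)
  hex 21: (-5, 0, 5)
  hex 22: (-5, -1, 6)
  hex 23: (-5, -2, 7)
Sorted: 24 hexes.

Answer: -5 -3 8
-5 -2 7
-5 -1 6
-5 0 5
-5 1 4
-4 -4 8
-4 1 3
-3 -5 8
-3 1 2
-2 -6 8
-2 1 1
-1 -7 8
-1 1 0
0 -7 7
0 0 0
1 -7 6
1 -1 0
2 -7 5
2 -2 0
3 -7 4
3 -6 3
3 -5 2
3 -4 1
3 -3 0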